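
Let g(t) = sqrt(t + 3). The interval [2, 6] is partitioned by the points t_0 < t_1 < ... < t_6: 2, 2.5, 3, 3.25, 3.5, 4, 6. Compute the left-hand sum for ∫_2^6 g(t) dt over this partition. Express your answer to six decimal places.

Subinterval widths: 0.5, 0.5, 0.25, 0.25, 0.5, 2.
Left endpoints: 2, 2.5, 3, 3.25, 3.5, 4.
g(2) ≈ 2.236068, g(2.5) ≈ 2.345208, g(3) ≈ 2.449490, g(3.25) ≈ 2.500000, g(3.5) ≈ 2.549510, g(4) ≈ 2.645751.
Sum = Σ Δt_i · g(t_i).
Sum ≈ 10.094268.

10.094268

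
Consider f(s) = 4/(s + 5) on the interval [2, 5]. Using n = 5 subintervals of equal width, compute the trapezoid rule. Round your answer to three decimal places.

Δs = (5 − 2)/5 = 0.6.
f(2) = 4/7, f(2.6) = 10/19, f(3.2) = 20/41, f(3.8) = 5/11, f(4.4) = 20/47, f(5) = 0.4.
T_5 = (Δs/2)·[f(s_0) + 2f(s_1) + ... + 2f(s_{4}) + f(s_5)].
Sum ≈ 1.428.

1.428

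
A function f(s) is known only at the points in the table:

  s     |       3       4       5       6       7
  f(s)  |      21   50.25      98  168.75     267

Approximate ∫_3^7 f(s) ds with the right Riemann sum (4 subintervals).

584

Δs = 1.
Sum = 1·[50.25 + 98 + 168.75 + 267] = 584.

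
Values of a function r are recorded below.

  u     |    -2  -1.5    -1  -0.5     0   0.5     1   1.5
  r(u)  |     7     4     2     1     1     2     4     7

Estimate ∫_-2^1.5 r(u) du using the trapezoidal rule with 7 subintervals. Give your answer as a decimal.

Δu = 0.5.
T_7 = (0.5/2)·[7 + 2·4 + 2·2 + 2·1 + 2·1 + 2·2 + 2·4 + 7] = 10.5.

10.5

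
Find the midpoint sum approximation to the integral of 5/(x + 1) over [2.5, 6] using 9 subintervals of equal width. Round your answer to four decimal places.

Δx = (6 − 2.5)/9 = 7/18.
Midpoints: 97/36, 37/12, 125/36, 139/36, 4.25, 167/36, 181/36, 65/12, 209/36.
f(97/36) = 180/133, f(37/12) = 60/49, f(125/36) = 180/161, f(139/36) = 36/35, f(4.25) = 20/21, f(167/36) = 180/203, f(181/36) = 180/217, f(65/12) = 60/77, f(209/36) = 36/49.
Sum = Δx · [f(97/36) + f(37/12) + f(125/36) + ...].
Sum ≈ 3.4638.

3.4638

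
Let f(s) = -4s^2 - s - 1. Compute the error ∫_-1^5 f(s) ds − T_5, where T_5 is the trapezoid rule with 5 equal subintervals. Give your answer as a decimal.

5.76

Exact integral: ∫_-1^5 f(s) ds = -186.
T_5 = -191.76.
Error = -186 − (-191.76) = 5.76.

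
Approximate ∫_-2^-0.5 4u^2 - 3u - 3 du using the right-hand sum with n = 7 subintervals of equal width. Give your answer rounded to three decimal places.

Δu = (-0.5 − (-2))/7 = 3/14.
Right endpoints: -25/14, -11/7, -19/14, -8/7, -13/14, -5/7, -0.5.
f(-25/14) = 1481/98, f(-11/7) = 568/49, f(-19/14) = 827/98, f(-8/7) = 277/49, f(-13/14) = 317/98, f(-5/7) = 58/49, f(-0.5) = -0.5.
Sum = Δu · [f(-25/14) + f(-11/7) + f(-19/14) + ...].
Sum ≈ 9.582.

9.582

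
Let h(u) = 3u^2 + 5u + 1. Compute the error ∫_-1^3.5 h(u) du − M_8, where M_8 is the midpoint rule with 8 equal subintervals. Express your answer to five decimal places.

0.35596

Exact integral: ∫_-1^3.5 h(u) du = 76.5.
M_8 ≈ 76.1440430.
Error ≈ 76.5 − 76.1440430 ≈ 0.35596.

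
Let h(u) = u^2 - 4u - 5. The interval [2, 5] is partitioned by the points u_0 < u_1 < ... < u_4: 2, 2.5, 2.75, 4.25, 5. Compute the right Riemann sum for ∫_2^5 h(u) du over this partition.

-12.390625

Subinterval widths: 0.5, 0.25, 1.5, 0.75.
Right endpoints: 2.5, 2.75, 4.25, 5.
h(2.5) = -8.75, h(2.75) = -8.4375, h(4.25) = -3.9375, h(5) = 0.
Sum = Σ Δu_i · h(u_i).
Sum = -12.390625.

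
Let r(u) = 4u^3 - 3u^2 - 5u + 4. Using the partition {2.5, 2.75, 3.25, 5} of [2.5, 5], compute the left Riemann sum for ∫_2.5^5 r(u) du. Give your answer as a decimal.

197.59375

Subinterval widths: 0.25, 0.5, 1.75.
Left endpoints: 2.5, 2.75, 3.25.
r(2.5) = 35.25, r(2.75) = 50.75, r(3.25) = 93.375.
Sum = Σ Δu_i · r(u_i).
Sum = 197.59375.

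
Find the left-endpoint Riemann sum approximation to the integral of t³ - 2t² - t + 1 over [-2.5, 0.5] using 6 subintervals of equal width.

-21.0625

Δt = (0.5 − (-2.5))/6 = 0.5.
Left endpoints: -2.5, -2, -1.5, -1, -0.5, 0.
f(-2.5) = -24.625, f(-2) = -13, f(-1.5) = -5.375, f(-1) = -1, f(-0.5) = 0.875, f(0) = 1.
Sum = Δt · [f(-2.5) + f(-2) + f(-1.5) + ...].
Sum = -21.0625.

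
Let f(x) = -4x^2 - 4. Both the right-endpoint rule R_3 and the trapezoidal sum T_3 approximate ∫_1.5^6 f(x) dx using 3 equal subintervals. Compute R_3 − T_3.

-101.25

R_3 = -409.5.
T_3 = -308.25.
R_3 − T_3 = -101.25.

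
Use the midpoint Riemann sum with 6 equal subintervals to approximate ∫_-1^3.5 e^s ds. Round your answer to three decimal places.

Δs = (3.5 − (-1))/6 = 0.75.
Midpoints: -0.625, 0.125, 0.875, 1.625, 2.375, 3.125.
f(-0.625) ≈ 0.535, f(0.125) ≈ 1.133, f(0.875) ≈ 2.399, f(1.625) ≈ 5.078, f(2.375) ≈ 10.751, f(3.125) ≈ 22.760.
Sum = Δs · [f(-0.625) + f(0.125) + f(0.875) + ...].
Sum ≈ 31.992.

31.992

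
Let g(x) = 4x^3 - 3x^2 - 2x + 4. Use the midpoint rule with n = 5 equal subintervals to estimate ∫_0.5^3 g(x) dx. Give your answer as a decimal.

54.375

Δx = (3 − 0.5)/5 = 0.5.
Midpoints: 0.75, 1.25, 1.75, 2.25, 2.75.
g(0.75) = 2.5, g(1.25) = 4.625, g(1.75) = 12.75, g(2.25) = 29.875, g(2.75) = 59.
Sum = Δx · [g(0.75) + g(1.25) + g(1.75) + g(2.25) + g(2.75)].
Sum = 54.375.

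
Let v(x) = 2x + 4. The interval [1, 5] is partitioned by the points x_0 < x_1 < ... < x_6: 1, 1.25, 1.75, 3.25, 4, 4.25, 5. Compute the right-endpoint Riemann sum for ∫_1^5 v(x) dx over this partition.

Subinterval widths: 0.25, 0.5, 1.5, 0.75, 0.25, 0.75.
Right endpoints: 1.25, 1.75, 3.25, 4, 4.25, 5.
v(1.25) = 6.5, v(1.75) = 7.5, v(3.25) = 10.5, v(4) = 12, v(4.25) = 12.5, v(5) = 14.
Sum = Σ Δx_i · v(x_i).
Sum = 43.75.

43.75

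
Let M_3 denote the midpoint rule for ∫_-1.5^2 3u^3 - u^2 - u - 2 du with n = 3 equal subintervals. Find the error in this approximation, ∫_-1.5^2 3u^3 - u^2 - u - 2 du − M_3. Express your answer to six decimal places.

0.496238

Exact integral: ∫_-1.5^2 f(u) du ≈ -3.46354167.
M_3 ≈ -3.95978009.
Error ≈ -3.46354167 − (-3.95978009) ≈ 0.496238.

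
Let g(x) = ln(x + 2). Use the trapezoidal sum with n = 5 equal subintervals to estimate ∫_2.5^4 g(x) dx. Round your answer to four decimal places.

Δx = (4 − 2.5)/5 = 0.3.
g(2.5) ≈ 1.5041, g(2.8) ≈ 1.5686, g(3.1) ≈ 1.6292, g(3.4) ≈ 1.6864, g(3.7) ≈ 1.7405, g(4) ≈ 1.7918.
T_5 = (Δx/2)·[g(x_0) + 2g(x_1) + ... + 2g(x_{4}) + g(x_5)].
Sum ≈ 2.4818.

2.4818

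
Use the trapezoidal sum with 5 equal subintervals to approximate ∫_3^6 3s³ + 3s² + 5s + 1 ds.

Δs = (6 − 3)/5 = 0.6.
f(3) = 124, f(3.6) = 197.848, f(4.2) = 297.184, f(4.8) = 425.896, f(5.4) = 587.872, f(6) = 787.
T_5 = (Δs/2)·[f(s_0) + 2f(s_1) + ... + 2f(s_{4}) + f(s_5)].
Sum = 1178.58.

1178.58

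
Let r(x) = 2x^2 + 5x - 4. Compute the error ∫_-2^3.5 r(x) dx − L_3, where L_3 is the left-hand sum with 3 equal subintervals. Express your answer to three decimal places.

Exact integral: ∫_-2^3.5 r(x) dx ≈ 32.54167.
L_3 ≈ -1.62963.
Error ≈ 32.54167 − (-1.62963) ≈ 34.171.

34.171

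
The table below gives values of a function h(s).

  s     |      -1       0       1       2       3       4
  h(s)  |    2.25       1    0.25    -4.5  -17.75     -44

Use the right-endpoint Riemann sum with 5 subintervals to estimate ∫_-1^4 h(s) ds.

Δs = 1.
Sum = 1·[1 + 0.25 + (-4.5) + (-17.75) + (-44)] = -65.

-65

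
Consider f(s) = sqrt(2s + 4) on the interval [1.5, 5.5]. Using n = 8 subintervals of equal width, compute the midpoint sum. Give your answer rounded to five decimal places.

13.19274

Δs = (5.5 − 1.5)/8 = 0.5.
Midpoints: 1.75, 2.25, 2.75, 3.25, 3.75, 4.25, 4.75, 5.25.
f(1.75) ≈ 2.73861, f(2.25) ≈ 2.91548, f(2.75) ≈ 3.08221, f(3.25) ≈ 3.24037, f(3.75) ≈ 3.39116, f(4.25) ≈ 3.53553, f(4.75) ≈ 3.67423, f(5.25) ≈ 3.80789.
Sum = Δs · [f(1.75) + f(2.25) + f(2.75) + ...].
Sum ≈ 13.19274.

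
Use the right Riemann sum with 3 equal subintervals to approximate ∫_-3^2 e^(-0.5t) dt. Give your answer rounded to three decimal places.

5.270

Δt = (2 − (-3))/3 = 5/3.
Right endpoints: -4/3, 1/3, 2.
f(-4/3) ≈ 1.948, f(1/3) ≈ 0.846, f(2) ≈ 0.368.
Sum = Δt · [f(-4/3) + f(1/3) + f(2)].
Sum ≈ 5.270.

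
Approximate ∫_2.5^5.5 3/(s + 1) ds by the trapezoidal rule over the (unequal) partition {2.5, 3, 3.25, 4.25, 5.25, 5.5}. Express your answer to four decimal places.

Subinterval widths: 0.5, 0.25, 1, 1, 0.25.
f(2.5) = 6/7, f(3) = 0.75, f(3.25) = 12/17, f(4.25) = 4/7, f(5.25) = 0.48, f(5.5) = 6/13.
On each subinterval the trapezoid contributes (Δs_i/2)·[f(s_{i-1}) + f(s_i)].
Sum ≈ 1.8658.

1.8658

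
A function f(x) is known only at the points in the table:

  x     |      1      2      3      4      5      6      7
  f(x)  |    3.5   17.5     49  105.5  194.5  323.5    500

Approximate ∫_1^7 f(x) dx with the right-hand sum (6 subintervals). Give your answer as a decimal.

Δx = 1.
Sum = 1·[17.5 + 49 + 105.5 + 194.5 + 323.5 + 500] = 1190.

1190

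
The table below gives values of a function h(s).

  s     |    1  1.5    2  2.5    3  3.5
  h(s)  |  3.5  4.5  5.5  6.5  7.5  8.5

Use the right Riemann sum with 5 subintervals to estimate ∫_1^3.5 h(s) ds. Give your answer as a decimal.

Δs = 0.5.
Sum = 0.5·[4.5 + 5.5 + 6.5 + 7.5 + 8.5] = 16.25.

16.25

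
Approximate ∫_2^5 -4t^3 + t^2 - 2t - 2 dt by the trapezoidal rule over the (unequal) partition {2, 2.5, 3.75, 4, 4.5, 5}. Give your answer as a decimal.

-611.75

Subinterval widths: 0.5, 1.25, 0.25, 0.5, 0.5.
f(2) = -34, f(2.5) = -63.25, f(3.75) = -206.375, f(4) = -250, f(4.5) = -355.25, f(5) = -487.
On each subinterval the trapezoid contributes (Δt_i/2)·[f(t_{i-1}) + f(t_i)].
Sum = -611.75.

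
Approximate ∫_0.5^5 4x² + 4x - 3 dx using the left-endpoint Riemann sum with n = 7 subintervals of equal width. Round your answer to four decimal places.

Δx = (5 − 0.5)/7 = 9/14.
Left endpoints: 0.5, 8/7, 25/14, 17/7, 43/14, 26/7, 61/14.
f(0.5) = 0, f(8/7) = 333/49, f(25/14) = 828/49, f(17/7) = 1485/49, f(43/14) = 2304/49, f(26/7) = 3285/49, f(61/14) = 4428/49.
Sum = Δx · [f(0.5) + f(8/7) + f(25/14) + ...].
Sum ≈ 166.1327.

166.1327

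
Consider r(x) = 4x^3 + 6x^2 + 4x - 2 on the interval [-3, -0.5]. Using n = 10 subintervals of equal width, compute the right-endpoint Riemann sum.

-41.953125

Δx = (-0.5 − (-3))/10 = 0.25.
Right endpoints: -2.75, -2.5, -2.25, -2, -1.75, -1.5, -1.25, -1, -0.75, -0.5.
r(-2.75) = -50.8125, r(-2.5) = -37, r(-2.25) = -26.1875, r(-2) = -18, r(-1.75) = -12.0625, r(-1.5) = -8, r(-1.25) = -5.4375, r(-1) = -4, r(-0.75) = -3.3125, r(-0.5) = -3.
Sum = Δx · [r(-2.75) + r(-2.5) + r(-2.25) + ...].
Sum = -41.953125.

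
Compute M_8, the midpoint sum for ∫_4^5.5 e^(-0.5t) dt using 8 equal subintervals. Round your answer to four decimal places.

0.1428

Δt = (5.5 − 4)/8 = 0.1875.
Midpoints: 4.09375, 4.28125, 4.46875, 4.65625, 4.84375, 5.03125, 5.21875, 5.40625.
f(4.09375) ≈ 0.1291, f(4.28125) ≈ 0.1176, f(4.46875) ≈ 0.1071, f(4.65625) ≈ 0.0975, f(4.84375) ≈ 0.0888, f(5.03125) ≈ 0.0808, f(5.21875) ≈ 0.0736, f(5.40625) ≈ 0.0670.
Sum = Δt · [f(4.09375) + f(4.28125) + f(4.46875) + ...].
Sum ≈ 0.1428.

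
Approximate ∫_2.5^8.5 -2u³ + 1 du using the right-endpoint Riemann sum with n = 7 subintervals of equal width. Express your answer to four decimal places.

-3121.7449

Δu = (8.5 − 2.5)/7 = 6/7.
Right endpoints: 47/14, 59/14, 71/14, 83/14, 95/14, 107/14, 8.5.
f(47/14) = -102451/1372, f(59/14) = -204007/1372, f(71/14) = -356539/1372, f(83/14) = -570415/1372, f(95/14) = -856003/1372, f(107/14) = -1223671/1372, f(8.5) = -1227.25.
Sum = Δu · [f(47/14) + f(59/14) + f(71/14) + ...].
Sum ≈ -3121.7449.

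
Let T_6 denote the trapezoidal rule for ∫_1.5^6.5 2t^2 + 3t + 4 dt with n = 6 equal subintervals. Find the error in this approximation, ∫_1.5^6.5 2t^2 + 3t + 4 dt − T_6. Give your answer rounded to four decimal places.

-1.1574

Exact integral: ∫_1.5^6.5 f(t) dt ≈ 260.833333.
T_6 ≈ 261.990741.
Error ≈ 260.833333 − 261.990741 ≈ -1.1574.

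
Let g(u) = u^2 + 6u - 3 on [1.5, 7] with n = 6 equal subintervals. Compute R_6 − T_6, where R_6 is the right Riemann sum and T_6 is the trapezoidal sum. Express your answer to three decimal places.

R_6 ≈ 274.28067.
T_6 ≈ 237.72859.
R_6 − T_6 ≈ 36.552.

36.552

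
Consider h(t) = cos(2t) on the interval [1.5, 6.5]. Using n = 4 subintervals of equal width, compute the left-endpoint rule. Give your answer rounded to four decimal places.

-1.1279

Δt = (6.5 − 1.5)/4 = 1.25.
Left endpoints: 1.5, 2.75, 4, 5.25.
h(1.5) ≈ -0.9900, h(2.75) ≈ 0.7087, h(4) ≈ -0.1455, h(5.25) ≈ -0.4755.
Sum = Δt · [h(1.5) + h(2.75) + h(4) + h(5.25)].
Sum ≈ -1.1279.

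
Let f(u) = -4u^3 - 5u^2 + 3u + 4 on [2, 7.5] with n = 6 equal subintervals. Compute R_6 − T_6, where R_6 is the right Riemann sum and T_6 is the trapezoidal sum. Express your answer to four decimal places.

-870.9479

R_6 ≈ -4656.182870.
T_6 ≈ -3785.234954.
R_6 − T_6 ≈ -870.9479.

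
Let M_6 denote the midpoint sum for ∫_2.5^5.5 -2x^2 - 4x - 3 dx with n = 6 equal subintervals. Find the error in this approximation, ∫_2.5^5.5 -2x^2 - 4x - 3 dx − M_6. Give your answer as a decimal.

-0.125

Exact integral: ∫_2.5^5.5 f(x) dx = -157.5.
M_6 = -157.375.
Error = -157.5 − (-157.375) = -0.125.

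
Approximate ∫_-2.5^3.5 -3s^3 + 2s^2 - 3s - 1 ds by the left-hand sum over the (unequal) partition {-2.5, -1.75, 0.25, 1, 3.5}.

Subinterval widths: 0.75, 2, 0.75, 2.5.
Left endpoints: -2.5, -1.75, 0.25, 1.
f(-2.5) = 65.875, f(-1.75) = 26.453125, f(0.25) = -1.671875, f(1) = -5.
Sum = Σ Δs_i · f(s_i).
Sum = 88.55859375.

88.55859375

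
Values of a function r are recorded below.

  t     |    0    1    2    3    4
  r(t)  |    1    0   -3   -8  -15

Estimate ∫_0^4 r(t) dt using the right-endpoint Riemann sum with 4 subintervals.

-26

Δt = 1.
Sum = 1·[0 + (-3) + (-8) + (-15)] = -26.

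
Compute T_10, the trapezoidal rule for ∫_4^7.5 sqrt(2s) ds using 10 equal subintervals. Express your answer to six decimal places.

Δs = (7.5 − 4)/10 = 0.35.
f(4) ≈ 2.828427, f(4.35) ≈ 2.949576, f(4.7) ≈ 3.065942, f(5.05) ≈ 3.178050, f(5.4) ≈ 3.286335, f(5.75) ≈ 3.391165, f(6.1) ≈ 3.492850, f(6.45) ≈ 3.591657, f(6.8) ≈ 3.687818, f(7.15) ≈ 3.781534, f(7.5) ≈ 3.872983.
T_10 = (Δs/2)·[f(s_0) + 2f(s_1) + ... + 2f(s_{9}) + f(s_10)].
Sum ≈ 11.821471.

11.821471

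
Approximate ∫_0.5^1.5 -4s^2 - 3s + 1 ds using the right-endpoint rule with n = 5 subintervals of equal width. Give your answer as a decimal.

Δs = (1.5 − 0.5)/5 = 0.2.
Right endpoints: 0.7, 0.9, 1.1, 1.3, 1.5.
f(0.7) = -3.06, f(0.9) = -4.94, f(1.1) = -7.14, f(1.3) = -9.66, f(1.5) = -12.5.
Sum = Δs · [f(0.7) + f(0.9) + f(1.1) + f(1.3) + f(1.5)].
Sum = -7.46.

-7.46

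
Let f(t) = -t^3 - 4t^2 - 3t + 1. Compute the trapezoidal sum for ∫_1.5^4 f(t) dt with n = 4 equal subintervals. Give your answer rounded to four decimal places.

-163.6865

Δt = (4 − 1.5)/4 = 0.625.
f(1.5) = -15.875, f(2.125) = -16913/512, f(2.75) = -58.296875, f(3.375) = -47683/512, f(4) = -139.
T_4 = (Δt/2)·[f(t_0) + 2f(t_1) + 2f(t_2) + 2f(t_3) + f(t_4)].
Sum ≈ -163.6865.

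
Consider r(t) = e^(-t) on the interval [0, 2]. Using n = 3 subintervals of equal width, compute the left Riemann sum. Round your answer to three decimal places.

Δt = (2 − 0)/3 = 2/3.
Left endpoints: 0, 2/3, 4/3.
r(0) ≈ 1.000, r(2/3) ≈ 0.513, r(4/3) ≈ 0.264.
Sum = Δt · [r(0) + r(2/3) + r(4/3)].
Sum ≈ 1.185.

1.185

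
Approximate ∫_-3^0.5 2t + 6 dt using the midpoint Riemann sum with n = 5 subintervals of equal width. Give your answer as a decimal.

12.25

Δt = (0.5 − (-3))/5 = 0.7.
Midpoints: -2.65, -1.95, -1.25, -0.55, 0.15.
f(-2.65) = 0.7, f(-1.95) = 2.1, f(-1.25) = 3.5, f(-0.55) = 4.9, f(0.15) = 6.3.
Sum = Δt · [f(-2.65) + f(-1.95) + f(-1.25) + f(-0.55) + f(0.15)].
Sum = 12.25.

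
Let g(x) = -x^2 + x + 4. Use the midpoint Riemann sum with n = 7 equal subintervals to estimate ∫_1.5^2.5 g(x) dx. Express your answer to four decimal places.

1.9184

Δx = (2.5 − 1.5)/7 = 1/7.
Midpoints: 11/7, 12/7, 13/7, 2, 15/7, 16/7, 17/7.
g(11/7) = 152/49, g(12/7) = 136/49, g(13/7) = 118/49, g(2) = 2, g(15/7) = 76/49, g(16/7) = 52/49, g(17/7) = 26/49.
Sum = Δx · [g(11/7) + g(12/7) + g(13/7) + ...].
Sum ≈ 1.9184.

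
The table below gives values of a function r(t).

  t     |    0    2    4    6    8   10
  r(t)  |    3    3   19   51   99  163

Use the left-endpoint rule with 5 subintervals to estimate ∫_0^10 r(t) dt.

350

Δt = 2.
Sum = 2·[3 + 3 + 19 + 51 + 99] = 350.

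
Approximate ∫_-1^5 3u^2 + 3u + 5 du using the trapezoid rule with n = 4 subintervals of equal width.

Δu = (5 − (-1))/4 = 1.5.
f(-1) = 5, f(0.5) = 7.25, f(2) = 23, f(3.5) = 52.25, f(5) = 95.
T_4 = (Δu/2)·[f(u_0) + 2f(u_1) + 2f(u_2) + 2f(u_3) + f(u_4)].
Sum = 198.75.

198.75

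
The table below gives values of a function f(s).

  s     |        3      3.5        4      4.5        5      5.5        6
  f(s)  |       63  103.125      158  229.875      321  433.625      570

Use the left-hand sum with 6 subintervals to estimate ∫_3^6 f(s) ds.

654.3125

Δs = 0.5.
Sum = 0.5·[63 + 103.125 + 158 + 229.875 + 321 + 433.625] = 654.3125.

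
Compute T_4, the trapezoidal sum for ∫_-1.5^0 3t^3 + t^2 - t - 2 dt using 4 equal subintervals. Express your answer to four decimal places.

Δt = (0 − (-1.5))/4 = 0.375.
f(-1.5) = -8.375, f(-1.125) = -1987/512, f(-0.75) = -1.953125, f(-0.375) = -841/512, f(0) = -2.
T_4 = (Δt/2)·[f(t_0) + 2f(t_1) + 2f(t_2) + 2f(t_3) + f(t_4)].
Sum ≈ -4.7490.

-4.7490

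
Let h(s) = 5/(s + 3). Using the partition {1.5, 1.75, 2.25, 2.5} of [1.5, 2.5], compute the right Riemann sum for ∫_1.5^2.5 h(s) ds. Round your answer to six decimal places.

0.966621

Subinterval widths: 0.25, 0.5, 0.25.
Right endpoints: 1.75, 2.25, 2.5.
h(1.75) = 20/19, h(2.25) = 20/21, h(2.5) = 10/11.
Sum = Σ Δs_i · h(s_i).
Sum ≈ 0.966621.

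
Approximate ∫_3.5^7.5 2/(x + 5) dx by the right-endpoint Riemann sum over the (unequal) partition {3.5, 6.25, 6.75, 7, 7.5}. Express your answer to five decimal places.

0.69566

Subinterval widths: 2.75, 0.5, 0.25, 0.5.
Right endpoints: 6.25, 6.75, 7, 7.5.
f(6.25) = 8/45, f(6.75) = 8/47, f(7) = 1/6, f(7.5) = 0.16.
Sum = Σ Δx_i · f(x_i).
Sum ≈ 0.69566.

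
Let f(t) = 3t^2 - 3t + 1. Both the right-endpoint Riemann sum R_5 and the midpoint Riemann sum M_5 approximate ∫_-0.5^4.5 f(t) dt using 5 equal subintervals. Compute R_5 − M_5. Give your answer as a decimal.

R_5 = 91.25.
M_5 = 65.
R_5 − M_5 = 26.25.

26.25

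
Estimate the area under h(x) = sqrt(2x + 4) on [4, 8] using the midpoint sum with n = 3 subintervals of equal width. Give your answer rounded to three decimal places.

Δx = (8 − 4)/3 = 4/3.
Midpoints: 14/3, 6, 22/3.
h(14/3) ≈ 3.651, h(6) ≈ 4.000, h(22/3) ≈ 4.320.
Sum = Δx · [h(14/3) + h(6) + h(22/3)].
Sum ≈ 15.963.

15.963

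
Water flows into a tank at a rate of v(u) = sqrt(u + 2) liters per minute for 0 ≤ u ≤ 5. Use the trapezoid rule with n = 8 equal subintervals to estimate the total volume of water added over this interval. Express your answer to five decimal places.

10.45588

Δu = (5 − 0)/8 = 0.625.
v(0) ≈ 1.41421, v(0.625) ≈ 1.62019, v(1.25) ≈ 1.80278, v(1.875) ≈ 1.96850, v(2.5) ≈ 2.12132, v(3.125) ≈ 2.26385, v(3.75) ≈ 2.39792, v(4.375) ≈ 2.52488, v(5) ≈ 2.64575.
T_8 = (Δu/2)·[v(u_0) + 2v(u_1) + ... + 2v(u_{7}) + v(u_8)].
Sum ≈ 10.45588.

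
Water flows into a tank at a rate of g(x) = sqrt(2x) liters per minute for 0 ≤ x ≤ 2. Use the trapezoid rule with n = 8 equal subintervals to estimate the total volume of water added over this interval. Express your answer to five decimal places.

2.63252

Δx = (2 − 0)/8 = 0.25.
g(0) ≈ 0.00000, g(0.25) ≈ 0.70711, g(0.5) ≈ 1.00000, g(0.75) ≈ 1.22474, g(1) ≈ 1.41421, g(1.25) ≈ 1.58114, g(1.5) ≈ 1.73205, g(1.75) ≈ 1.87083, g(2) ≈ 2.00000.
T_8 = (Δx/2)·[g(x_0) + 2g(x_1) + ... + 2g(x_{7}) + g(x_8)].
Sum ≈ 2.63252.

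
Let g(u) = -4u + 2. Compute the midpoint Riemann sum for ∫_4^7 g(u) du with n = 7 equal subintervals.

Δu = (7 − 4)/7 = 3/7.
Midpoints: 59/14, 65/14, 71/14, 5.5, 83/14, 89/14, 95/14.
g(59/14) = -104/7, g(65/14) = -116/7, g(71/14) = -128/7, g(5.5) = -20, g(83/14) = -152/7, g(89/14) = -164/7, g(95/14) = -176/7.
Sum = Δu · [g(59/14) + g(65/14) + g(71/14) + ...].
Sum = -60.

-60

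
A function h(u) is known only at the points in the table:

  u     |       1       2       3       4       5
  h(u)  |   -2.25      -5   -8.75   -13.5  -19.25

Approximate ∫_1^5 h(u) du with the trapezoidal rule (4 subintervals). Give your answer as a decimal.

Δu = 1.
T_4 = (1/2)·[(-2.25) + 2·(-5) + 2·(-8.75) + 2·(-13.5) + (-19.25)] = -38.

-38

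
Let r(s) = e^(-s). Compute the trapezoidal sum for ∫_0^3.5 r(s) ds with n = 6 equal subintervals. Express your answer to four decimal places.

Δs = (3.5 − 0)/6 = 7/12.
r(0) ≈ 1.0000, r(7/12) ≈ 0.5580, r(7/6) ≈ 0.3114, r(1.75) ≈ 0.1738, r(7/3) ≈ 0.0970, r(35/12) ≈ 0.0541, r(3.5) ≈ 0.0302.
T_6 = (Δs/2)·[r(s_0) + 2r(s_1) + ... + 2r(s_{5}) + r(s_6)].
Sum ≈ 0.9971.

0.9971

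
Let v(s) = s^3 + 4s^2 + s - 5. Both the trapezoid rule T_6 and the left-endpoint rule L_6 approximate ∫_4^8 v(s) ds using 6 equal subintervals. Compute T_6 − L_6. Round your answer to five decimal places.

T_6 ≈ 1567.8518519.
L_6 ≈ 1353.1851852.
T_6 − L_6 ≈ 214.66667.

214.66667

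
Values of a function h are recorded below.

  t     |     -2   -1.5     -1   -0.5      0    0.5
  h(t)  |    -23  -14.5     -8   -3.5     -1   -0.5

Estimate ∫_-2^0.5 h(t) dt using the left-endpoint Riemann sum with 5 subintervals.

-25

Δt = 0.5.
Sum = 0.5·[(-23) + (-14.5) + (-8) + (-3.5) + (-1)] = -25.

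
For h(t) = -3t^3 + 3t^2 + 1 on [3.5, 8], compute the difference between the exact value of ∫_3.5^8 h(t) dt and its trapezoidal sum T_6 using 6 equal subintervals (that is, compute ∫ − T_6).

20.56640625

Exact integral: ∫_3.5^8 h(t) dt = -2485.828125.
T_6 = -2506.39453125.
Error = -2485.828125 − (-2506.39453125) = 20.56640625.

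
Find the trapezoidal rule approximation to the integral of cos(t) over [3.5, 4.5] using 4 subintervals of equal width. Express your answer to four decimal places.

Δt = (4.5 − 3.5)/4 = 0.25.
f(3.5) ≈ -0.9365, f(3.75) ≈ -0.8206, f(4) ≈ -0.6536, f(4.25) ≈ -0.4461, f(4.5) ≈ -0.2108.
T_4 = (Δt/2)·[f(t_0) + 2f(t_1) + 2f(t_2) + 2f(t_3) + f(t_4)].
Sum ≈ -0.6235.

-0.6235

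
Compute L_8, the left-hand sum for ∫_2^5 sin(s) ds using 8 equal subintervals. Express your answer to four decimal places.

-0.3413

Δs = (5 − 2)/8 = 0.375.
Left endpoints: 2, 2.375, 2.75, 3.125, 3.5, 3.875, 4.25, 4.625.
f(2) ≈ 0.9093, f(2.375) ≈ 0.6937, f(2.75) ≈ 0.3817, f(3.125) ≈ 0.0166, f(3.5) ≈ -0.3508, f(3.875) ≈ -0.6694, f(4.25) ≈ -0.8950, f(4.625) ≈ -0.9962.
Sum = Δs · [f(2) + f(2.375) + f(2.75) + ...].
Sum ≈ -0.3413.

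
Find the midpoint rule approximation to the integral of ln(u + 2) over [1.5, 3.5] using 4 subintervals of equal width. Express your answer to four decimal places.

Δu = (3.5 − 1.5)/4 = 0.5.
Midpoints: 1.75, 2.25, 2.75, 3.25.
f(1.75) ≈ 1.3218, f(2.25) ≈ 1.4469, f(2.75) ≈ 1.5581, f(3.25) ≈ 1.6582.
Sum = Δu · [f(1.75) + f(2.25) + f(2.75) + f(3.25)].
Sum ≈ 2.9925.

2.9925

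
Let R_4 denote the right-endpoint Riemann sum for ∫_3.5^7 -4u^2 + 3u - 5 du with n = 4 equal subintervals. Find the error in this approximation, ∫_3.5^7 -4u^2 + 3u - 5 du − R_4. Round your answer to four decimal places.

61.5052

Exact integral: ∫_3.5^7 f(u) du ≈ -362.541667.
R_4 = -424.046875.
Error ≈ -362.541667 − (-424.046875) ≈ 61.5052.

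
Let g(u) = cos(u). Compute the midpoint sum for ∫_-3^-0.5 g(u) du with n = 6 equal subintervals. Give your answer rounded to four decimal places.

Δu = (-0.5 − (-3))/6 = 5/12.
Midpoints: -67/24, -2.375, -47/24, -37/24, -1.125, -17/24.
g(-67/24) ≈ -0.9394, g(-2.375) ≈ -0.7203, g(-47/24) ≈ -0.3779, g(-37/24) ≈ 0.0291, g(-1.125) ≈ 0.4312, g(-17/24) ≈ 0.7594.
Sum = Δu · [g(-67/24) + g(-2.375) + g(-47/24) + ...].
Sum ≈ -0.3408.

-0.3408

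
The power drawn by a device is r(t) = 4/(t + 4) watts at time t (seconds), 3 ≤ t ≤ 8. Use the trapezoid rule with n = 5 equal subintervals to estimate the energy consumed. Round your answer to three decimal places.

2.160

Δt = (8 − 3)/5 = 1.
r(3) = 4/7, r(4) = 0.5, r(5) = 4/9, r(6) = 0.4, r(7) = 4/11, r(8) = 1/3.
T_5 = (Δt/2)·[r(t_0) + 2r(t_1) + ... + 2r(t_{4}) + r(t_5)].
Sum ≈ 2.160.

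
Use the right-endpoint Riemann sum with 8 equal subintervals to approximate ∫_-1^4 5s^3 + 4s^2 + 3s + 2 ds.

571.54296875

Δs = (4 − (-1))/8 = 0.625.
Right endpoints: -0.375, 0.25, 0.875, 1.5, 2.125, 2.75, 3.375, 4.
f(-0.375) = 601/512, f(0.25) = 3.078125, f(0.875) = 5651/512, f(1.5) = 32.375, f(2.125) = 38101/512, f(2.75) = 144.484375, f(3.375) = 127951/512, f(4) = 398.
Sum = Δs · [f(-0.375) + f(0.25) + f(0.875) + ...].
Sum = 571.54296875.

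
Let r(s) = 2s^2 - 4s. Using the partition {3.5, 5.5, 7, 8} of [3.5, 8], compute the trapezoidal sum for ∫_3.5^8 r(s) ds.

Subinterval widths: 2, 1.5, 1.
r(3.5) = 10.5, r(5.5) = 38.5, r(7) = 70, r(8) = 96.
On each subinterval the trapezoid contributes (Δs_i/2)·[r(s_{i-1}) + r(s_i)].
Sum = 213.375.

213.375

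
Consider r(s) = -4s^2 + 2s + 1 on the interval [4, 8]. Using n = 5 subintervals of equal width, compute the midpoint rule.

-544.48

Δs = (8 − 4)/5 = 0.8.
Midpoints: 4.4, 5.2, 6, 6.8, 7.6.
r(4.4) = -67.64, r(5.2) = -96.76, r(6) = -131, r(6.8) = -170.36, r(7.6) = -214.84.
Sum = Δs · [r(4.4) + r(5.2) + r(6) + r(6.8) + r(7.6)].
Sum = -544.48.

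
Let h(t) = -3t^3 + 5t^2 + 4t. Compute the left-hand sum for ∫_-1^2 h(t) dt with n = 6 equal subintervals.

9.8125

Δt = (2 − (-1))/6 = 0.5.
Left endpoints: -1, -0.5, 0, 0.5, 1, 1.5.
h(-1) = 4, h(-0.5) = -0.375, h(0) = 0, h(0.5) = 2.875, h(1) = 6, h(1.5) = 7.125.
Sum = Δt · [h(-1) + h(-0.5) + h(0) + ...].
Sum = 9.8125.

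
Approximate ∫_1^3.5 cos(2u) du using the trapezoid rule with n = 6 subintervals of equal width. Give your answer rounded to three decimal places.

Δu = (3.5 − 1)/6 = 5/12.
f(1) ≈ -0.416, f(17/12) ≈ -0.953, f(11/6) ≈ -0.865, f(2.25) ≈ -0.211, f(8/3) ≈ 0.582, f(37/12) ≈ 0.993, f(3.5) ≈ 0.754.
T_6 = (Δu/2)·[f(u_0) + 2f(u_1) + ... + 2f(u_{5}) + f(u_6)].
Sum ≈ -0.119.

-0.119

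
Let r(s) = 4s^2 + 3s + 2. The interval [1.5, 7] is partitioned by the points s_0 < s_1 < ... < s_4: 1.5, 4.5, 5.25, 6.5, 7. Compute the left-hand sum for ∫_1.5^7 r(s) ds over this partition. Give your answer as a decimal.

374.125

Subinterval widths: 3, 0.75, 1.25, 0.5.
Left endpoints: 1.5, 4.5, 5.25, 6.5.
r(1.5) = 15.5, r(4.5) = 96.5, r(5.25) = 128, r(6.5) = 190.5.
Sum = Σ Δs_i · r(s_i).
Sum = 374.125.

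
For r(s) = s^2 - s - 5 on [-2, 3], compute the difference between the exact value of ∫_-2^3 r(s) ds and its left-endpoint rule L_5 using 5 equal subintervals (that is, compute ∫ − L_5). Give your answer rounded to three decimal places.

-0.833

Exact integral: ∫_-2^3 r(s) ds ≈ -15.83333.
L_5 = -15.
Error ≈ -15.83333 − (-15) ≈ -0.833.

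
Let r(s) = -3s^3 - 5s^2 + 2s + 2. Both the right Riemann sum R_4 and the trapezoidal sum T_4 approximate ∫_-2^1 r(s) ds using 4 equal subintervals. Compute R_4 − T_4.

-2.25

R_4 = -3.140625.
T_4 = -0.890625.
R_4 − T_4 = -2.25.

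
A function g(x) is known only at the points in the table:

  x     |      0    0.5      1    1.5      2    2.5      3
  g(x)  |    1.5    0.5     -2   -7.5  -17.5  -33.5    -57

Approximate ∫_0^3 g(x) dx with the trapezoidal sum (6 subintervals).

-43.875

Δx = 0.5.
T_6 = (0.5/2)·[1.5 + 2·0.5 + 2·(-2) + 2·(-7.5) + 2·(-17.5) + 2·(-33.5) + (-57)] = -43.875.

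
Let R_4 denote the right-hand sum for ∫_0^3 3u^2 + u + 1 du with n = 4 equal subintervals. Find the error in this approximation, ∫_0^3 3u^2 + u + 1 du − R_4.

-12.09375

Exact integral: ∫_0^3 f(u) du = 34.5.
R_4 = 46.59375.
Error = 34.5 − 46.59375 = -12.09375.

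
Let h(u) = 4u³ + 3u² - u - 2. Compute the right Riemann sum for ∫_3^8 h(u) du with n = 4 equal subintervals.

5864.84375

Δu = (8 − 3)/4 = 1.25.
Right endpoints: 4.25, 5.5, 6.75, 8.
h(4.25) = 355, h(5.5) = 748.75, h(6.75) = 1358.125, h(8) = 2230.
Sum = Δu · [h(4.25) + h(5.5) + h(6.75) + h(8)].
Sum = 5864.84375.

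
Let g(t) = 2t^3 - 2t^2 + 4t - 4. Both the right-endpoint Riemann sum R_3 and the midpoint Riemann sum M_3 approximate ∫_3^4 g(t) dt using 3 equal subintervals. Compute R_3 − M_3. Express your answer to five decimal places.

11.19444

R_3 ≈ 83.8518519.
M_3 ≈ 72.6574074.
R_3 − M_3 ≈ 11.19444.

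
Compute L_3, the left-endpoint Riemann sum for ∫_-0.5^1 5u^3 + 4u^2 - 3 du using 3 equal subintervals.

-3.5

Δu = (1 − (-0.5))/3 = 0.5.
Left endpoints: -0.5, 0, 0.5.
f(-0.5) = -2.625, f(0) = -3, f(0.5) = -1.375.
Sum = Δu · [f(-0.5) + f(0) + f(0.5)].
Sum = -3.5.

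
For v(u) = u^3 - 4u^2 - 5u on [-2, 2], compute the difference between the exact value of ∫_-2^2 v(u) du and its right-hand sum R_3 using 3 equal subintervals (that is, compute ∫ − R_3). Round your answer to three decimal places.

Exact integral: ∫_-2^2 v(u) du ≈ -21.33333.
R_3 ≈ -28.74074.
Error ≈ -21.33333 − (-28.74074) ≈ 7.407.

7.407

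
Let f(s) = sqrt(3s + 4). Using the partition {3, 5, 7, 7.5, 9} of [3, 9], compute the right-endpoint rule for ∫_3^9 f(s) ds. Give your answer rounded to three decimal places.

29.643

Subinterval widths: 2, 2, 0.5, 1.5.
Right endpoints: 5, 7, 7.5, 9.
f(5) ≈ 4.359, f(7) ≈ 5.000, f(7.5) ≈ 5.148, f(9) ≈ 5.568.
Sum = Σ Δs_i · f(s_i).
Sum ≈ 29.643.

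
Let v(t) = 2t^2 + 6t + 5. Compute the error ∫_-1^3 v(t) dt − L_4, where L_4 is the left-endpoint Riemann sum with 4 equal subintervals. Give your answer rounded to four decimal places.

Exact integral: ∫_-1^3 v(t) dt ≈ 62.666667.
L_4 = 44.
Error ≈ 62.666667 − 44 ≈ 18.6667.

18.6667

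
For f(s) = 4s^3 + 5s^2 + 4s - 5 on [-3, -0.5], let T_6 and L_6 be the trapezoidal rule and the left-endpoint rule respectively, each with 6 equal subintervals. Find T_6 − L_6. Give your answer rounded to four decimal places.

15.3646

T_6 ≈ -67.303241.
L_6 ≈ -82.667824.
T_6 − L_6 ≈ 15.3646.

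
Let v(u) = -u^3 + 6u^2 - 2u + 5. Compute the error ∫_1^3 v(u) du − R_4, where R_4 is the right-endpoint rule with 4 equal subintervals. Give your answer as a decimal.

-4.5

Exact integral: ∫_1^3 v(u) du = 34.
R_4 = 38.5.
Error = 34 − 38.5 = -4.5.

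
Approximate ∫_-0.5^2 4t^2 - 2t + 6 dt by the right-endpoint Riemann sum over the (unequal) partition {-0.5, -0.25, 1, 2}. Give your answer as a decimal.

Subinterval widths: 0.25, 1.25, 1.
Right endpoints: -0.25, 1, 2.
f(-0.25) = 6.75, f(1) = 8, f(2) = 18.
Sum = Σ Δt_i · f(t_i).
Sum = 29.6875.

29.6875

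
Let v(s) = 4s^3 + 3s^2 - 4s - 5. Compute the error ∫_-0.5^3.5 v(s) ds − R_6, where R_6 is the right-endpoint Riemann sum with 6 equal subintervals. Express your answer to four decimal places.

-70.2222

Exact integral: ∫_-0.5^3.5 v(s) ds = 149.
R_6 ≈ 219.222222.
Error ≈ 149 − 219.222222 ≈ -70.2222.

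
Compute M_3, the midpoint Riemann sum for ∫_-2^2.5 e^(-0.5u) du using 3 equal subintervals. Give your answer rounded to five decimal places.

Δu = (2.5 − (-2))/3 = 1.5.
Midpoints: -1.25, 0.25, 1.75.
f(-1.25) ≈ 1.86825, f(0.25) ≈ 0.88250, f(1.75) ≈ 0.41686.
Sum = Δu · [f(-1.25) + f(0.25) + f(1.75)].
Sum ≈ 4.75141.

4.75141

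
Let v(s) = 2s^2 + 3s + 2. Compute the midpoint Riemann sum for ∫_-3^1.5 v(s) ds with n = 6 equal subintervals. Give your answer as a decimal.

Δs = (1.5 − (-3))/6 = 0.75.
Midpoints: -2.625, -1.875, -1.125, -0.375, 0.375, 1.125.
v(-2.625) = 7.90625, v(-1.875) = 3.40625, v(-1.125) = 1.15625, v(-0.375) = 1.15625, v(0.375) = 3.40625, v(1.125) = 7.90625.
Sum = Δs · [v(-2.625) + v(-1.875) + v(-1.125) + ...].
Sum = 18.703125.

18.703125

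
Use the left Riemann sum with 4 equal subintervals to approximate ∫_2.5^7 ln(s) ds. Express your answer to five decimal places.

Δs = (7 − 2.5)/4 = 1.125.
Left endpoints: 2.5, 3.625, 4.75, 5.875.
f(2.5) ≈ 0.91629, f(3.625) ≈ 1.28785, f(4.75) ≈ 1.55814, f(5.875) ≈ 1.77071.
Sum = Δs · [f(2.5) + f(3.625) + f(4.75) + f(5.875)].
Sum ≈ 6.22462.

6.22462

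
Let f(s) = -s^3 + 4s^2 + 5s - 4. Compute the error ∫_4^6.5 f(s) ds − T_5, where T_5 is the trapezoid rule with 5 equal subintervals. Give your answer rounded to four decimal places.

Exact integral: ∫_4^6.5 f(s) ds ≈ -45.807292.
T_5 = -47.03125.
Error ≈ -45.807292 − (-47.03125) ≈ 1.2240.

1.2240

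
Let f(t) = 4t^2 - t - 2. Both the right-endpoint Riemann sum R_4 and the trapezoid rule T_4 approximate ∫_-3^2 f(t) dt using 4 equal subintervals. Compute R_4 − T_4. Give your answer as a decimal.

R_4 = 28.75.
T_4 = 44.375.
R_4 − T_4 = -15.625.

-15.625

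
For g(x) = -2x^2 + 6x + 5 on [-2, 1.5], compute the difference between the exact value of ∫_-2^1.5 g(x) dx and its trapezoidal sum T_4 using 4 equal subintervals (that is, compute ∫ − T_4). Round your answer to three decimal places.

0.893

Exact integral: ∫_-2^1.5 g(x) dx ≈ 4.66667.
T_4 = 3.7734375.
Error ≈ 4.66667 − 3.7734375 ≈ 0.893.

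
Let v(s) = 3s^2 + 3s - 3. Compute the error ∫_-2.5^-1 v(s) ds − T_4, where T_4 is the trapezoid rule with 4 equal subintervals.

Exact integral: ∫_-2.5^-1 v(s) ds = 2.25.
T_4 = 2.35546875.
Error = 2.25 − 2.35546875 = -0.10546875.

-0.10546875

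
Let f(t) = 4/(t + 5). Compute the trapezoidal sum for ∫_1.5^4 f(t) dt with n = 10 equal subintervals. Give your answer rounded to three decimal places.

1.302

Δt = (4 − 1.5)/10 = 0.25.
f(1.5) = 8/13, f(1.75) = 16/27, f(2) = 4/7, f(2.25) = 16/29, f(2.5) = 8/15, f(2.75) = 16/31, f(3) = 0.5, f(3.25) = 16/33, f(3.5) = 8/17, f(3.75) = 16/35, f(4) = 4/9.
T_10 = (Δt/2)·[f(t_0) + 2f(t_1) + ... + 2f(t_{9}) + f(t_10)].
Sum ≈ 1.302.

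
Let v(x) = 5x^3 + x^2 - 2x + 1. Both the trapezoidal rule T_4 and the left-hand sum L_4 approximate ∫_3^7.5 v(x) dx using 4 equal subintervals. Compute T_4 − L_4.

1132.1015625

T_4 ≈ 4018.40332.
L_4 ≈ 2886.30176.
T_4 − L_4 = 1132.1015625.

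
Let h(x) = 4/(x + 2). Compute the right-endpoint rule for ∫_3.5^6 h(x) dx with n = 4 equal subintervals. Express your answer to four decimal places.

Δx = (6 − 3.5)/4 = 0.625.
Right endpoints: 4.125, 4.75, 5.375, 6.
h(4.125) = 32/49, h(4.75) = 16/27, h(5.375) = 32/59, h(6) = 0.5.
Sum = Δx · [h(4.125) + h(4.75) + h(5.375) + h(6)].
Sum ≈ 1.4300.

1.4300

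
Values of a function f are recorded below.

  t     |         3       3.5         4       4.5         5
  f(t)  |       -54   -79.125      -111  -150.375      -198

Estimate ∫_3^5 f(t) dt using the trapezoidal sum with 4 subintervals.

-233.25

Δt = 0.5.
T_4 = (0.5/2)·[(-54) + 2·(-79.125) + 2·(-111) + 2·(-150.375) + (-198)] = -233.25.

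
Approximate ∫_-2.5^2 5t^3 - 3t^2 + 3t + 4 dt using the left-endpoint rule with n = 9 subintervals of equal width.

Δt = (2 − (-2.5))/9 = 0.5.
Left endpoints: -2.5, -2, -1.5, -1, -0.5, 0, 0.5, 1, 1.5.
f(-2.5) = -100.375, f(-2) = -54, f(-1.5) = -24.125, f(-1) = -7, f(-0.5) = 1.125, f(0) = 4, f(0.5) = 5.375, f(1) = 9, f(1.5) = 18.625.
Sum = Δt · [f(-2.5) + f(-2) + f(-1.5) + ...].
Sum = -73.6875.

-73.6875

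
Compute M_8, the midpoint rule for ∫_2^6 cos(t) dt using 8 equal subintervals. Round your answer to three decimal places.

-1.201

Δt = (6 − 2)/8 = 0.5.
Midpoints: 2.25, 2.75, 3.25, 3.75, 4.25, 4.75, 5.25, 5.75.
f(2.25) ≈ -0.628, f(2.75) ≈ -0.924, f(3.25) ≈ -0.994, f(3.75) ≈ -0.821, f(4.25) ≈ -0.446, f(4.75) ≈ 0.038, f(5.25) ≈ 0.512, f(5.75) ≈ 0.861.
Sum = Δt · [f(2.25) + f(2.75) + f(3.25) + ...].
Sum ≈ -1.201.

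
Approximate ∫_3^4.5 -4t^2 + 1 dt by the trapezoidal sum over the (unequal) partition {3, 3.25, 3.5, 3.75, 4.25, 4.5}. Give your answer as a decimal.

Subinterval widths: 0.25, 0.25, 0.25, 0.5, 0.25.
f(3) = -35, f(3.25) = -41.25, f(3.5) = -48, f(3.75) = -55.25, f(4.25) = -71.25, f(4.5) = -80.
On each subinterval the trapezoid contributes (Δt_i/2)·[f(t_{i-1}) + f(t_i)].
Sum = -84.125.

-84.125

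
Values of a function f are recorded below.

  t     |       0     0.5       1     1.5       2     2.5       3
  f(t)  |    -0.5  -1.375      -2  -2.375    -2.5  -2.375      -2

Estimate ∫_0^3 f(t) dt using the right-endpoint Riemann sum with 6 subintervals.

Δt = 0.5.
Sum = 0.5·[(-1.375) + (-2) + (-2.375) + (-2.5) + (-2.375) + (-2)] = -6.3125.

-6.3125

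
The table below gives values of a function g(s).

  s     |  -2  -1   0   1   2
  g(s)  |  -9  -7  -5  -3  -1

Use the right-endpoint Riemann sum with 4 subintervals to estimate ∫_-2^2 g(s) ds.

-16

Δs = 1.
Sum = 1·[(-7) + (-5) + (-3) + (-1)] = -16.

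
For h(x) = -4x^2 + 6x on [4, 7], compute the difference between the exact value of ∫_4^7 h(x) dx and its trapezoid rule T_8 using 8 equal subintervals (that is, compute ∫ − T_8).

Exact integral: ∫_4^7 h(x) dx = -273.
T_8 = -273.28125.
Error = -273 − (-273.28125) = 0.28125.

0.28125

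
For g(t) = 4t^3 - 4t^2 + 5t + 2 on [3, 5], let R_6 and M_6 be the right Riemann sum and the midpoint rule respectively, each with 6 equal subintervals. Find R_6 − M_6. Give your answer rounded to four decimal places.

R_6 ≈ 515.296296.
M_6 ≈ 456.518519.
R_6 − M_6 ≈ 58.7778.

58.7778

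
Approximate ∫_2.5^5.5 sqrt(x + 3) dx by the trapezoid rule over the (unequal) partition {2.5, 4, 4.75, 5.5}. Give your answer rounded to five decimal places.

7.91659

Subinterval widths: 1.5, 0.75, 0.75.
f(2.5) ≈ 2.34521, f(4) ≈ 2.64575, f(4.75) ≈ 2.78388, f(5.5) ≈ 2.91548.
On each subinterval the trapezoid contributes (Δx_i/2)·[f(x_{i-1}) + f(x_i)].
Sum ≈ 7.91659.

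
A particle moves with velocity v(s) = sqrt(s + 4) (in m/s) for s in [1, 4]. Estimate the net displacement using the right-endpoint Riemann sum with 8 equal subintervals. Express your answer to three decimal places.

7.742

Δs = (4 − 1)/8 = 0.375.
Right endpoints: 1.375, 1.75, 2.125, 2.5, 2.875, 3.25, 3.625, 4.
v(1.375) ≈ 2.318, v(1.75) ≈ 2.398, v(2.125) ≈ 2.475, v(2.5) ≈ 2.550, v(2.875) ≈ 2.622, v(3.25) ≈ 2.693, v(3.625) ≈ 2.761, v(4) ≈ 2.828.
Sum = Δs · [v(1.375) + v(1.75) + v(2.125) + ...].
Sum ≈ 7.742.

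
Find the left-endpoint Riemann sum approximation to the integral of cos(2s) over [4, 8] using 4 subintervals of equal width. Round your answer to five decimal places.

Δs = (8 − 4)/4 = 1.
Left endpoints: 4, 5, 6, 7.
f(4) ≈ -0.14550, f(5) ≈ -0.83907, f(6) ≈ 0.84385, f(7) ≈ 0.13674.
Sum = Δs · [f(4) + f(5) + f(6) + f(7)].
Sum ≈ -0.00398.

-0.00398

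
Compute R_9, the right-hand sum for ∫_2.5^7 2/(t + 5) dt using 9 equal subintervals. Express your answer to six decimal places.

0.915458

Δt = (7 − 2.5)/9 = 0.5.
Right endpoints: 3, 3.5, 4, 4.5, 5, 5.5, 6, 6.5, 7.
f(3) = 0.25, f(3.5) = 4/17, f(4) = 2/9, f(4.5) = 4/19, f(5) = 0.2, f(5.5) = 4/21, f(6) = 2/11, f(6.5) = 4/23, f(7) = 1/6.
Sum = Δt · [f(3) + f(3.5) + f(4) + ...].
Sum ≈ 0.915458.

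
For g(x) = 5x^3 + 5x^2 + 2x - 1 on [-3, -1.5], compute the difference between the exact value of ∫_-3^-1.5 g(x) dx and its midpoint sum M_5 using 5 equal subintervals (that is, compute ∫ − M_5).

Exact integral: ∫_-3^-1.5 g(x) dx = -63.796875.
M_5 = -63.4734375.
Error = -63.796875 − (-63.4734375) = -0.3234375.

-0.3234375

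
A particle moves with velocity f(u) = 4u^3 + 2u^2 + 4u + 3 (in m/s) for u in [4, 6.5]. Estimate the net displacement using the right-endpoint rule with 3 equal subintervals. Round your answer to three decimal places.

2125.370

Δu = (6.5 − 4)/3 = 5/6.
Right endpoints: 29/6, 17/3, 6.5.
f(29/6) = 14059/27, f(17/3) = 22079/27, f(6.5) = 1212.
Sum = Δu · [f(29/6) + f(17/3) + f(6.5)].
Sum ≈ 2125.370.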